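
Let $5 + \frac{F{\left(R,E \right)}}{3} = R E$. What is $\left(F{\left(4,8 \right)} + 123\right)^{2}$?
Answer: $41616$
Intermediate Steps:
$F{\left(R,E \right)} = -15 + 3 E R$ ($F{\left(R,E \right)} = -15 + 3 R E = -15 + 3 E R$)
$\left(F{\left(4,8 \right)} + 123\right)^{2} = \left(\left(-15 + 3 \cdot 8 \cdot 4\right) + 123\right)^{2} = \left(\left(-15 + 96\right) + 123\right)^{2} = \left(81 + 123\right)^{2} = 204^{2} = 41616$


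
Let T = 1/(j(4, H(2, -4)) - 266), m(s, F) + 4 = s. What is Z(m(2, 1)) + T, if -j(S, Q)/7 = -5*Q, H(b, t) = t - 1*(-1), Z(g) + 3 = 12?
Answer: 3338/371 ≈ 8.9973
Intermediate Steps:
m(s, F) = -4 + s
Z(g) = 9 (Z(g) = -3 + 12 = 9)
H(b, t) = 1 + t (H(b, t) = t + 1 = 1 + t)
j(S, Q) = 35*Q (j(S, Q) = -(-35)*Q = 35*Q)
T = -1/371 (T = 1/(35*(1 - 4) - 266) = 1/(35*(-3) - 266) = 1/(-105 - 266) = 1/(-371) = -1/371 ≈ -0.0026954)
Z(m(2, 1)) + T = 9 - 1/371 = 3338/371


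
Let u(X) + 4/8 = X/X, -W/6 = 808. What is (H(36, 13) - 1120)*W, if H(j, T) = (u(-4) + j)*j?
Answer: -940512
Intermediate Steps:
W = -4848 (W = -6*808 = -4848)
u(X) = 1/2 (u(X) = -1/2 + X/X = -1/2 + 1 = 1/2)
H(j, T) = j*(1/2 + j) (H(j, T) = (1/2 + j)*j = j*(1/2 + j))
(H(36, 13) - 1120)*W = (36*(1/2 + 36) - 1120)*(-4848) = (36*(73/2) - 1120)*(-4848) = (1314 - 1120)*(-4848) = 194*(-4848) = -940512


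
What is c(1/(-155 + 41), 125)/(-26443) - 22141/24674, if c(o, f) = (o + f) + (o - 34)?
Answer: -33500003755/37189911174 ≈ -0.90078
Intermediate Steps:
c(o, f) = -34 + f + 2*o (c(o, f) = (f + o) + (-34 + o) = -34 + f + 2*o)
c(1/(-155 + 41), 125)/(-26443) - 22141/24674 = (-34 + 125 + 2/(-155 + 41))/(-26443) - 22141/24674 = (-34 + 125 + 2/(-114))*(-1/26443) - 22141*1/24674 = (-34 + 125 + 2*(-1/114))*(-1/26443) - 22141/24674 = (-34 + 125 - 1/57)*(-1/26443) - 22141/24674 = (5186/57)*(-1/26443) - 22141/24674 = -5186/1507251 - 22141/24674 = -33500003755/37189911174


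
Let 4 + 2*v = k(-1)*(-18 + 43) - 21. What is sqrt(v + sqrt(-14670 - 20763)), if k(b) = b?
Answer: sqrt(-25 + 3*I*sqrt(3937)) ≈ 9.0799 + 10.366*I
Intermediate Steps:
v = -25 (v = -2 + (-(-18 + 43) - 21)/2 = -2 + (-1*25 - 21)/2 = -2 + (-25 - 21)/2 = -2 + (1/2)*(-46) = -2 - 23 = -25)
sqrt(v + sqrt(-14670 - 20763)) = sqrt(-25 + sqrt(-14670 - 20763)) = sqrt(-25 + sqrt(-35433)) = sqrt(-25 + 3*I*sqrt(3937))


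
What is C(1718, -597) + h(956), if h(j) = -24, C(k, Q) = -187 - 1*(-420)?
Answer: 209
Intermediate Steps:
C(k, Q) = 233 (C(k, Q) = -187 + 420 = 233)
C(1718, -597) + h(956) = 233 - 24 = 209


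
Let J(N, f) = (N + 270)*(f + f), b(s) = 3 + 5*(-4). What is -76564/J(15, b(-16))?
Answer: 38282/4845 ≈ 7.9013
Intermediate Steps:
b(s) = -17 (b(s) = 3 - 20 = -17)
J(N, f) = 2*f*(270 + N) (J(N, f) = (270 + N)*(2*f) = 2*f*(270 + N))
-76564/J(15, b(-16)) = -76564*(-1/(34*(270 + 15))) = -76564/(2*(-17)*285) = -76564/(-9690) = -76564*(-1/9690) = 38282/4845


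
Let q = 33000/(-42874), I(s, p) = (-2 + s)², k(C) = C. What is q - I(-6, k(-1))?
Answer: -1388468/21437 ≈ -64.770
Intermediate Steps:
q = -16500/21437 (q = 33000*(-1/42874) = -16500/21437 ≈ -0.76970)
q - I(-6, k(-1)) = -16500/21437 - (-2 - 6)² = -16500/21437 - 1*(-8)² = -16500/21437 - 1*64 = -16500/21437 - 64 = -1388468/21437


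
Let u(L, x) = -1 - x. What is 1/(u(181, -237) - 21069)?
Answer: -1/20833 ≈ -4.8001e-5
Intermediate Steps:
1/(u(181, -237) - 21069) = 1/((-1 - 1*(-237)) - 21069) = 1/((-1 + 237) - 21069) = 1/(236 - 21069) = 1/(-20833) = -1/20833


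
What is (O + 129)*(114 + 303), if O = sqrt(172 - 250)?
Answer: 53793 + 417*I*sqrt(78) ≈ 53793.0 + 3682.8*I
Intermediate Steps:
O = I*sqrt(78) (O = sqrt(-78) = I*sqrt(78) ≈ 8.8318*I)
(O + 129)*(114 + 303) = (I*sqrt(78) + 129)*(114 + 303) = (129 + I*sqrt(78))*417 = 53793 + 417*I*sqrt(78)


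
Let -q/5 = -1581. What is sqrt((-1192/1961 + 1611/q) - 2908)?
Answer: 3*I*sqrt(8628367988920345)/5167235 ≈ 53.93*I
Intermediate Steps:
q = 7905 (q = -5*(-1581) = 7905)
sqrt((-1192/1961 + 1611/q) - 2908) = sqrt((-1192/1961 + 1611/7905) - 2908) = sqrt((-1192*1/1961 + 1611*(1/7905)) - 2908) = sqrt((-1192/1961 + 537/2635) - 2908) = sqrt(-2087863/5167235 - 2908) = sqrt(-15028407243/5167235) = 3*I*sqrt(8628367988920345)/5167235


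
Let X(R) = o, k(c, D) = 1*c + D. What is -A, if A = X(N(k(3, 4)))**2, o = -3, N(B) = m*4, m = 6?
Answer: -9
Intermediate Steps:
k(c, D) = D + c (k(c, D) = c + D = D + c)
N(B) = 24 (N(B) = 6*4 = 24)
X(R) = -3
A = 9 (A = (-3)**2 = 9)
-A = -1*9 = -9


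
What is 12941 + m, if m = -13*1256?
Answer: -3387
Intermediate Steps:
m = -16328
12941 + m = 12941 - 16328 = -3387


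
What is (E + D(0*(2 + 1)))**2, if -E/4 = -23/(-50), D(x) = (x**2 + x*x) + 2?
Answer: 16/625 ≈ 0.025600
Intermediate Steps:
D(x) = 2 + 2*x**2 (D(x) = (x**2 + x**2) + 2 = 2*x**2 + 2 = 2 + 2*x**2)
E = -46/25 (E = -(-92)/(-50) = -(-92)*(-1)/50 = -4*23/50 = -46/25 ≈ -1.8400)
(E + D(0*(2 + 1)))**2 = (-46/25 + (2 + 2*(0*(2 + 1))**2))**2 = (-46/25 + (2 + 2*(0*3)**2))**2 = (-46/25 + (2 + 2*0**2))**2 = (-46/25 + (2 + 2*0))**2 = (-46/25 + (2 + 0))**2 = (-46/25 + 2)**2 = (4/25)**2 = 16/625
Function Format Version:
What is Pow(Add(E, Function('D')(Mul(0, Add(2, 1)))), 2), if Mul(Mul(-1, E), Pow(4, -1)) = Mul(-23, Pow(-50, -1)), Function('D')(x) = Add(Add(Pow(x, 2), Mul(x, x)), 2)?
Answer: Rational(16, 625) ≈ 0.025600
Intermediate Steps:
Function('D')(x) = Add(2, Mul(2, Pow(x, 2))) (Function('D')(x) = Add(Add(Pow(x, 2), Pow(x, 2)), 2) = Add(Mul(2, Pow(x, 2)), 2) = Add(2, Mul(2, Pow(x, 2))))
E = Rational(-46, 25) (E = Mul(-4, Mul(-23, Pow(-50, -1))) = Mul(-4, Mul(-23, Rational(-1, 50))) = Mul(-4, Rational(23, 50)) = Rational(-46, 25) ≈ -1.8400)
Pow(Add(E, Function('D')(Mul(0, Add(2, 1)))), 2) = Pow(Add(Rational(-46, 25), Add(2, Mul(2, Pow(Mul(0, Add(2, 1)), 2)))), 2) = Pow(Add(Rational(-46, 25), Add(2, Mul(2, Pow(Mul(0, 3), 2)))), 2) = Pow(Add(Rational(-46, 25), Add(2, Mul(2, Pow(0, 2)))), 2) = Pow(Add(Rational(-46, 25), Add(2, Mul(2, 0))), 2) = Pow(Add(Rational(-46, 25), Add(2, 0)), 2) = Pow(Add(Rational(-46, 25), 2), 2) = Pow(Rational(4, 25), 2) = Rational(16, 625)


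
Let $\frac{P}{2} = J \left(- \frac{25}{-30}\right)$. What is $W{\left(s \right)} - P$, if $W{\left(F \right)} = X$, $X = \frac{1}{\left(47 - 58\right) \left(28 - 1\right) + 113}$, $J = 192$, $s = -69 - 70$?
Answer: $- \frac{58881}{184} \approx -320.01$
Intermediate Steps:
$s = -139$
$X = - \frac{1}{184}$ ($X = \frac{1}{\left(-11\right) 27 + 113} = \frac{1}{-297 + 113} = \frac{1}{-184} = - \frac{1}{184} \approx -0.0054348$)
$P = 320$ ($P = 2 \cdot 192 \left(- \frac{25}{-30}\right) = 2 \cdot 192 \left(\left(-25\right) \left(- \frac{1}{30}\right)\right) = 2 \cdot 192 \cdot \frac{5}{6} = 2 \cdot 160 = 320$)
$W{\left(F \right)} = - \frac{1}{184}$
$W{\left(s \right)} - P = - \frac{1}{184} - 320 = - \frac{58881}{184}$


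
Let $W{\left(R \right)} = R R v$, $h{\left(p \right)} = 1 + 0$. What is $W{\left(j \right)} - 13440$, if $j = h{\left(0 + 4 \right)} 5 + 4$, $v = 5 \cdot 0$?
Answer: $-13440$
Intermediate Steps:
$h{\left(p \right)} = 1$
$v = 0$
$j = 9$ ($j = 1 \cdot 5 + 4 = 5 + 4 = 9$)
$W{\left(R \right)} = 0$ ($W{\left(R \right)} = R R 0 = R^{2} \cdot 0 = 0$)
$W{\left(j \right)} - 13440 = 0 - 13440 = -13440$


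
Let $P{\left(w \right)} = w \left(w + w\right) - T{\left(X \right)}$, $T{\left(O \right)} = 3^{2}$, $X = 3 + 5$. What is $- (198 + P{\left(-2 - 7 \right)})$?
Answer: $-351$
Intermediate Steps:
$X = 8$
$T{\left(O \right)} = 9$
$P{\left(w \right)} = -9 + 2 w^{2}$ ($P{\left(w \right)} = w \left(w + w\right) - 9 = w 2 w - 9 = 2 w^{2} - 9 = -9 + 2 w^{2}$)
$- (198 + P{\left(-2 - 7 \right)}) = - (198 - \left(9 - 2 \left(-2 - 7\right)^{2}\right)) = - (198 - \left(9 - 2 \left(-9\right)^{2}\right)) = - (198 + \left(-9 + 2 \cdot 81\right)) = - (198 + \left(-9 + 162\right)) = - (198 + 153) = \left(-1\right) 351 = -351$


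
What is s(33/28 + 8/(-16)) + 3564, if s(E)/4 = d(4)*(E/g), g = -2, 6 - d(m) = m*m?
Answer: 25043/7 ≈ 3577.6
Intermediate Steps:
d(m) = 6 - m**2 (d(m) = 6 - m*m = 6 - m**2)
s(E) = 20*E (s(E) = 4*((6 - 1*4**2)*(E/(-2))) = 4*((6 - 1*16)*(E*(-1/2))) = 4*((6 - 16)*(-E/2)) = 4*(-(-5)*E) = 4*(5*E) = 20*E)
s(33/28 + 8/(-16)) + 3564 = 20*(33/28 + 8/(-16)) + 3564 = 20*(33*(1/28) + 8*(-1/16)) + 3564 = 20*(33/28 - 1/2) + 3564 = 20*(19/28) + 3564 = 95/7 + 3564 = 25043/7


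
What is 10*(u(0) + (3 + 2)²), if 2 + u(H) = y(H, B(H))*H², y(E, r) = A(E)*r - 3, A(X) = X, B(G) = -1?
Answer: 230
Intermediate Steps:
y(E, r) = -3 + E*r (y(E, r) = E*r - 3 = -3 + E*r)
u(H) = -2 + H²*(-3 - H) (u(H) = -2 + (-3 + H*(-1))*H² = -2 + (-3 - H)*H² = -2 + H²*(-3 - H))
10*(u(0) + (3 + 2)²) = 10*((-2 - 1*0²*(3 + 0)) + (3 + 2)²) = 10*((-2 - 1*0*3) + 5²) = 10*((-2 + 0) + 25) = 10*(-2 + 25) = 10*23 = 230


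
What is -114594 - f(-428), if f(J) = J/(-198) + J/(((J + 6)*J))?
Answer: -4787598341/41778 ≈ -1.1460e+5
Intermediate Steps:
f(J) = 1/(6 + J) - J/198 (f(J) = J*(-1/198) + J/(((6 + J)*J)) = -J/198 + J/((J*(6 + J))) = -J/198 + J*(1/(J*(6 + J))) = -J/198 + 1/(6 + J) = 1/(6 + J) - J/198)
-114594 - f(-428) = -114594 - (198 - 1*(-428)² - 6*(-428))/(198*(6 - 428)) = -114594 - (198 - 1*183184 + 2568)/(198*(-422)) = -114594 - (-1)*(198 - 183184 + 2568)/(198*422) = -114594 - (-1)*(-180418)/(198*422) = -114594 - 1*90209/41778 = -114594 - 90209/41778 = -4787598341/41778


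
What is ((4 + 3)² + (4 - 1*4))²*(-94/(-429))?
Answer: 225694/429 ≈ 526.09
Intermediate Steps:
((4 + 3)² + (4 - 1*4))²*(-94/(-429)) = (7² + (4 - 4))²*(-94*(-1/429)) = (49 + 0)²*(94/429) = 49²*(94/429) = 2401*(94/429) = 225694/429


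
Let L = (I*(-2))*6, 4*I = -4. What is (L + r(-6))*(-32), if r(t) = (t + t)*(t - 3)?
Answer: -3840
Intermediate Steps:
I = -1 (I = (¼)*(-4) = -1)
L = 12 (L = -1*(-2)*6 = 2*6 = 12)
r(t) = 2*t*(-3 + t) (r(t) = (2*t)*(-3 + t) = 2*t*(-3 + t))
(L + r(-6))*(-32) = (12 + 2*(-6)*(-3 - 6))*(-32) = (12 + 2*(-6)*(-9))*(-32) = (12 + 108)*(-32) = 120*(-32) = -3840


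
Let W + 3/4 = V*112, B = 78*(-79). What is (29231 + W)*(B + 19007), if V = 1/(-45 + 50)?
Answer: 1503001157/4 ≈ 3.7575e+8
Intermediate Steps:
V = 1/5 ≈ 0.20000
B = -6162
W = 433/20 (W = -3/4 + (1/5)*112 = -3/4 + 112/5 = 433/20 ≈ 21.650)
(29231 + W)*(B + 19007) = (29231 + 433/20)*(-6162 + 19007) = (585053/20)*12845 = 1503001157/4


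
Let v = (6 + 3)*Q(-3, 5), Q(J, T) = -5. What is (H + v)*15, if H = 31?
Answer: -210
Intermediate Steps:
v = -45 (v = (6 + 3)*(-5) = 9*(-5) = -45)
(H + v)*15 = (31 - 45)*15 = -14*15 = -210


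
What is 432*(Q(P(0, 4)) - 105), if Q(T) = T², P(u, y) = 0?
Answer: -45360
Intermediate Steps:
432*(Q(P(0, 4)) - 105) = 432*(0² - 105) = 432*(0 - 105) = 432*(-105) = -45360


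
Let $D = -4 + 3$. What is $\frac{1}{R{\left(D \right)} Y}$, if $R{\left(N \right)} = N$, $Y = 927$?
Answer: $- \frac{1}{927} \approx -0.0010787$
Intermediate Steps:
$D = -1$
$\frac{1}{R{\left(D \right)} Y} = \frac{1}{\left(-1\right) 927} = \frac{1}{-927} = - \frac{1}{927}$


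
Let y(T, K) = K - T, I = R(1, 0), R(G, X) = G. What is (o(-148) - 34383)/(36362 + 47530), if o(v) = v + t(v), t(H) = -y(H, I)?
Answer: -2890/6991 ≈ -0.41339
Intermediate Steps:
I = 1
t(H) = -1 + H (t(H) = -(1 - H) = -1 + H)
o(v) = -1 + 2*v (o(v) = v + (-1 + v) = -1 + 2*v)
(o(-148) - 34383)/(36362 + 47530) = ((-1 + 2*(-148)) - 34383)/(36362 + 47530) = ((-1 - 296) - 34383)/83892 = (-297 - 34383)*(1/83892) = -34680*1/83892 = -2890/6991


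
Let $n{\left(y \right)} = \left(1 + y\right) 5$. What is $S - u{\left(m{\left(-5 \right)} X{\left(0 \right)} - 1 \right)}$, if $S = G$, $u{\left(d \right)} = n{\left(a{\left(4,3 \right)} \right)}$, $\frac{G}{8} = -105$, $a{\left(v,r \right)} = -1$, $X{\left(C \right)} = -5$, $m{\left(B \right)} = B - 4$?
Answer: $-840$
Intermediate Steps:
$m{\left(B \right)} = -4 + B$
$n{\left(y \right)} = 5 + 5 y$
$G = -840$ ($G = 8 \left(-105\right) = -840$)
$u{\left(d \right)} = 0$ ($u{\left(d \right)} = 5 + 5 \left(-1\right) = 5 - 5 = 0$)
$S = -840$
$S - u{\left(m{\left(-5 \right)} X{\left(0 \right)} - 1 \right)} = -840 - 0 = -840 + 0 = -840$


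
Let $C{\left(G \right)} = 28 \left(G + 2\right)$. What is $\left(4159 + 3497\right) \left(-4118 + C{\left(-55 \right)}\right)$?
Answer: $-42888912$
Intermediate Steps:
$C{\left(G \right)} = 56 + 28 G$ ($C{\left(G \right)} = 28 \left(2 + G\right) = 56 + 28 G$)
$\left(4159 + 3497\right) \left(-4118 + C{\left(-55 \right)}\right) = \left(4159 + 3497\right) \left(-4118 + \left(56 + 28 \left(-55\right)\right)\right) = 7656 \left(-4118 + \left(56 - 1540\right)\right) = 7656 \left(-4118 - 1484\right) = 7656 \left(-5602\right) = -42888912$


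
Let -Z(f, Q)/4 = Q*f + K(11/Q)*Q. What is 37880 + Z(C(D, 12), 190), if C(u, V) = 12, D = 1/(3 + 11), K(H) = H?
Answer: 28716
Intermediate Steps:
D = 1/14 ≈ 0.071429
Z(f, Q) = -44 - 4*Q*f (Z(f, Q) = -4*(Q*f + (11/Q)*Q) = -4*(Q*f + 11) = -4*(11 + Q*f) = -44 - 4*Q*f)
37880 + Z(C(D, 12), 190) = 37880 + (-44 - 4*190*12) = 37880 + (-44 - 9120) = 37880 - 9164 = 28716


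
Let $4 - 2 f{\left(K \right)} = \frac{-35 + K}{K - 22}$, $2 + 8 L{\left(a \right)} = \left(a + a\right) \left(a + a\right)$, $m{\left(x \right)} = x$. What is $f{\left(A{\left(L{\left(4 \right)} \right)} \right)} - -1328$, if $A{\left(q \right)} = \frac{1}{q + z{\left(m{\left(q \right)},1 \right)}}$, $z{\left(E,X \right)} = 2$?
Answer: $\frac{2270279}{1708} \approx 1329.2$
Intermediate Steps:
$L{\left(a \right)} = - \frac{1}{4} + \frac{a^{2}}{2}$ ($L{\left(a \right)} = - \frac{1}{4} + \frac{\left(a + a\right) \left(a + a\right)}{8} = - \frac{1}{4} + \frac{2 a 2 a}{8} = - \frac{1}{4} + \frac{4 a^{2}}{8} = - \frac{1}{4} + \frac{a^{2}}{2}$)
$A{\left(q \right)} = \frac{1}{2 + q}$ ($A{\left(q \right)} = \frac{1}{q + 2} = \frac{1}{2 + q}$)
$f{\left(K \right)} = 2 - \frac{-35 + K}{2 \left(-22 + K\right)}$ ($f{\left(K \right)} = 2 - \frac{\left(-35 + K\right) \frac{1}{K - 22}}{2} = 2 - \frac{\left(-35 + K\right) \frac{1}{-22 + K}}{2} = 2 - \frac{\frac{1}{-22 + K} \left(-35 + K\right)}{2} = 2 - \frac{-35 + K}{2 \left(-22 + K\right)}$)
$f{\left(A{\left(L{\left(4 \right)} \right)} \right)} - -1328 = \frac{-53 + \frac{3}{2 - \left(\frac{1}{4} - \frac{4^{2}}{2}\right)}}{2 \left(-22 + \frac{1}{2 - \left(\frac{1}{4} - \frac{4^{2}}{2}\right)}\right)} - -1328 = \frac{-53 + \frac{3}{2 + \left(- \frac{1}{4} + \frac{1}{2} \cdot 16\right)}}{2 \left(-22 + \frac{1}{2 + \left(- \frac{1}{4} + \frac{1}{2} \cdot 16\right)}\right)} + 1328 = \frac{-53 + \frac{3}{2 + \left(- \frac{1}{4} + 8\right)}}{2 \left(-22 + \frac{1}{2 + \left(- \frac{1}{4} + 8\right)}\right)} + 1328 = \frac{-53 + \frac{3}{2 + \frac{31}{4}}}{2 \left(-22 + \frac{1}{2 + \frac{31}{4}}\right)} + 1328 = \frac{-53 + \frac{3}{\frac{39}{4}}}{2 \left(-22 + \frac{1}{\frac{39}{4}}\right)} + 1328 = \frac{-53 + 3 \cdot \frac{4}{39}}{2 \left(-22 + \frac{4}{39}\right)} + 1328 = \frac{-53 + \frac{4}{13}}{2 \left(- \frac{854}{39}\right)} + 1328 = \frac{1}{2} \left(- \frac{39}{854}\right) \left(- \frac{685}{13}\right) + 1328 = \frac{2055}{1708} + 1328 = \frac{2270279}{1708}$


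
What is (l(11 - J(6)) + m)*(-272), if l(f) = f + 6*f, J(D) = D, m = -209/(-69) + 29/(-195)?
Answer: -15403632/1495 ≈ -10303.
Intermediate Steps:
m = 4306/1495 (m = -209*(-1/69) + 29*(-1/195) = 209/69 - 29/195 = 4306/1495 ≈ 2.8803)
l(f) = 7*f
(l(11 - J(6)) + m)*(-272) = (7*(11 - 1*6) + 4306/1495)*(-272) = (7*(11 - 6) + 4306/1495)*(-272) = (7*5 + 4306/1495)*(-272) = (35 + 4306/1495)*(-272) = (56631/1495)*(-272) = -15403632/1495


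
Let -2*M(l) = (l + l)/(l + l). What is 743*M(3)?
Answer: -743/2 ≈ -371.50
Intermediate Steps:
M(l) = -1/2 (M(l) = -(l + l)/(2*(l + l)) = -2*l/(2*(2*l)) = -2*l*1/(2*l)/2 = -1/2*1 = -1/2)
743*M(3) = 743*(-1/2) = -743/2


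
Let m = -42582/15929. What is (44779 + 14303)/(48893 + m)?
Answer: 941117178/778774015 ≈ 1.2085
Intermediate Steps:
m = -42582/15929 (m = -42582*1/15929 = -42582/15929 ≈ -2.6732)
(44779 + 14303)/(48893 + m) = (44779 + 14303)/(48893 - 42582/15929) = 59082/(778774015/15929) = 59082*(15929/778774015) = 941117178/778774015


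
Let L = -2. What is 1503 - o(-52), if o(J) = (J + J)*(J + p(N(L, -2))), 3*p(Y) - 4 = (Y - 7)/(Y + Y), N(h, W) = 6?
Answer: -33923/9 ≈ -3769.2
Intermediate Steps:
p(Y) = 4/3 + (-7 + Y)/(6*Y) (p(Y) = 4/3 + ((Y - 7)/(Y + Y))/3 = 4/3 + ((-7 + Y)/((2*Y)))/3 = 4/3 + ((-7 + Y)*(1/(2*Y)))/3 = 4/3 + ((-7 + Y)/(2*Y))/3 = 4/3 + (-7 + Y)/(6*Y))
o(J) = 2*J*(47/36 + J) (o(J) = (J + J)*(J + (⅙)*(-7 + 9*6)/6) = (2*J)*(J + (⅙)*(⅙)*(-7 + 54)) = (2*J)*(J + (⅙)*(⅙)*47) = (2*J)*(J + 47/36) = (2*J)*(47/36 + J) = 2*J*(47/36 + J))
1503 - o(-52) = 1503 - (-52)*(47 + 36*(-52))/18 = 1503 - (-52)*(47 - 1872)/18 = 1503 - (-52)*(-1825)/18 = 1503 - 1*47450/9 = 1503 - 47450/9 = -33923/9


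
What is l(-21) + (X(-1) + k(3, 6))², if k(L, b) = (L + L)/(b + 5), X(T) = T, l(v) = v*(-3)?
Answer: 7648/121 ≈ 63.207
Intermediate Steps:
l(v) = -3*v
k(L, b) = 2*L/(5 + b) (k(L, b) = (2*L)/(5 + b) = 2*L/(5 + b))
l(-21) + (X(-1) + k(3, 6))² = -3*(-21) + (-1 + 2*3/(5 + 6))² = 63 + (-1 + 2*3/11)² = 63 + (-1 + 2*3*(1/11))² = 63 + (-1 + 6/11)² = 63 + (-5/11)² = 63 + 25/121 = 7648/121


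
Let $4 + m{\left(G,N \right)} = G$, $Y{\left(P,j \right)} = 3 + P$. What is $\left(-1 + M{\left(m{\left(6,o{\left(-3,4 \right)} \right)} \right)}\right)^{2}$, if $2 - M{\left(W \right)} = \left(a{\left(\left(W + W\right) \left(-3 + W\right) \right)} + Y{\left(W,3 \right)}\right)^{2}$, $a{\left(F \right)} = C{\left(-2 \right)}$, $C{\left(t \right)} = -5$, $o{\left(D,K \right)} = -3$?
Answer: $1$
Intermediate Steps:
$m{\left(G,N \right)} = -4 + G$
$a{\left(F \right)} = -5$
$M{\left(W \right)} = 2 - \left(-2 + W\right)^{2}$ ($M{\left(W \right)} = 2 - \left(-5 + \left(3 + W\right)\right)^{2} = 2 - \left(-2 + W\right)^{2}$)
$\left(-1 + M{\left(m{\left(6,o{\left(-3,4 \right)} \right)} \right)}\right)^{2} = \left(-1 + \left(2 - \left(-2 + \left(-4 + 6\right)\right)^{2}\right)\right)^{2} = \left(-1 + \left(2 - \left(-2 + 2\right)^{2}\right)\right)^{2} = \left(-1 + \left(2 - 0^{2}\right)\right)^{2} = \left(-1 + \left(2 - 0\right)\right)^{2} = \left(-1 + \left(2 + 0\right)\right)^{2} = \left(-1 + 2\right)^{2} = 1^{2} = 1$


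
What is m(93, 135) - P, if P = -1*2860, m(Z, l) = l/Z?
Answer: 88705/31 ≈ 2861.5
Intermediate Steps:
P = -2860
m(93, 135) - P = 135/93 - 1*(-2860) = 135*(1/93) + 2860 = 45/31 + 2860 = 88705/31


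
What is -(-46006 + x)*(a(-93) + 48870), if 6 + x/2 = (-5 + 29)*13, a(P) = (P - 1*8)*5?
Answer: 2195480810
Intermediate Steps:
a(P) = -40 + 5*P (a(P) = (P - 8)*5 = (-8 + P)*5 = -40 + 5*P)
x = 612 (x = -12 + 2*((-5 + 29)*13) = -12 + 2*(24*13) = -12 + 2*312 = -12 + 624 = 612)
-(-46006 + x)*(a(-93) + 48870) = -(-46006 + 612)*((-40 + 5*(-93)) + 48870) = -(-45394)*((-40 - 465) + 48870) = -(-45394)*(-505 + 48870) = -(-45394)*48365 = -1*(-2195480810) = 2195480810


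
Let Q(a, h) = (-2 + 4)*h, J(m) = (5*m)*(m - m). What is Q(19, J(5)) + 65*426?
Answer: 27690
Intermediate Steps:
J(m) = 0 (J(m) = (5*m)*0 = 0)
Q(a, h) = 2*h
Q(19, J(5)) + 65*426 = 2*0 + 65*426 = 0 + 27690 = 27690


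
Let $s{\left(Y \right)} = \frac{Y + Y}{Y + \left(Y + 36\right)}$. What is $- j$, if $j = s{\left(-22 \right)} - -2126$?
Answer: $- \frac{4263}{2} \approx -2131.5$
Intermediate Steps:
$s{\left(Y \right)} = \frac{2 Y}{36 + 2 Y}$ ($s{\left(Y \right)} = \frac{2 Y}{Y + \left(36 + Y\right)} = \frac{2 Y}{36 + 2 Y}$)
$j = \frac{4263}{2}$ ($j = - \frac{22}{18 - 22} - -2126 = - \frac{22}{-4} + 2126 = \left(-22\right) \left(- \frac{1}{4}\right) + 2126 = \frac{11}{2} + 2126 = \frac{4263}{2} \approx 2131.5$)
$- j = \left(-1\right) \frac{4263}{2} = - \frac{4263}{2}$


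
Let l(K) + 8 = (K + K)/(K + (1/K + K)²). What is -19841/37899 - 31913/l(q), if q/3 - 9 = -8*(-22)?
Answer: 114946291690769842259/28805735901481542 ≈ 3990.4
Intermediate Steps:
q = 555 (q = 27 + 3*(-8*(-22)) = 27 + 3*176 = 27 + 528 = 555)
l(K) = -8 + 2*K/(K + (K + 1/K)²) (l(K) = -8 + (K + K)/(K + (1/K + K)²) = -8 + (2*K)/(K + (K + 1/K)²) = -8 + 2*K/(K + (K + 1/K)²))
-19841/37899 - 31913/l(q) = -19841/37899 - 31913*(555³ + (1 + 555²)²)/(2*(-4*(1 + 555²)² - 3*555³)) = -19841*1/37899 - 31913*(170953875 + (1 + 308025)²)/(2*(-4*(1 + 308025)² - 3*170953875)) = -19841/37899 - 31913*(170953875 + 308026²)/(2*(-4*308026² - 512861625)) = -19841/37899 - 31913*(170953875 + 94880016676)/(2*(-4*94880016676 - 512861625)) = -19841/37899 - 31913*95050970551/(2*(-379520066704 - 512861625)) = -19841/37899 - 31913/(2*(1/95050970551)*(-380032928329)) = -19841/37899 - 31913/(-760065856658/95050970551) = -19841/37899 - 31913*(-95050970551/760065856658) = -19841/37899 + 3033361623194063/760065856658 = 114946291690769842259/28805735901481542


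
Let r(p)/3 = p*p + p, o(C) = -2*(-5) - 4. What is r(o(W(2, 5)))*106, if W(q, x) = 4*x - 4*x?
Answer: 13356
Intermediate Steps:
W(q, x) = 0
o(C) = 6 (o(C) = 10 - 4 = 6)
r(p) = 3*p + 3*p² (r(p) = 3*(p*p + p) = 3*(p² + p) = 3*(p + p²) = 3*p + 3*p²)
r(o(W(2, 5)))*106 = (3*6*(1 + 6))*106 = (3*6*7)*106 = 126*106 = 13356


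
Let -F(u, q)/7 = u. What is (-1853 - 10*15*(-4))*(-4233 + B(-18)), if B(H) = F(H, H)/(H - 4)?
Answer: 58422378/11 ≈ 5.3111e+6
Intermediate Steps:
F(u, q) = -7*u
B(H) = -7*H/(-4 + H) (B(H) = (-7*H)/(H - 4) = (-7*H)/(-4 + H) = -7*H/(-4 + H))
(-1853 - 10*15*(-4))*(-4233 + B(-18)) = (-1853 - 10*15*(-4))*(-4233 - 7*(-18)/(-4 - 18)) = (-1853 - 150*(-4))*(-4233 - 7*(-18)/(-22)) = (-1853 + 600)*(-4233 - 7*(-18)*(-1/22)) = -1253*(-4233 - 63/11) = -1253*(-46626/11) = 58422378/11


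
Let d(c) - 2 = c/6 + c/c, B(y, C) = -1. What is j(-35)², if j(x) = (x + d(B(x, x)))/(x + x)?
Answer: 37249/176400 ≈ 0.21116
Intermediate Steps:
d(c) = 3 + c/6 (d(c) = 2 + (c/6 + c/c) = 2 + (c*(⅙) + 1) = 2 + (c/6 + 1) = 2 + (1 + c/6) = 3 + c/6)
j(x) = (17/6 + x)/(2*x) (j(x) = (x + (3 + (⅙)*(-1)))/(x + x) = (x + (3 - ⅙))/((2*x)) = (x + 17/6)*(1/(2*x)) = (17/6 + x)*(1/(2*x)) = (17/6 + x)/(2*x))
j(-35)² = ((1/12)*(17 + 6*(-35))/(-35))² = ((1/12)*(-1/35)*(17 - 210))² = ((1/12)*(-1/35)*(-193))² = (193/420)² = 37249/176400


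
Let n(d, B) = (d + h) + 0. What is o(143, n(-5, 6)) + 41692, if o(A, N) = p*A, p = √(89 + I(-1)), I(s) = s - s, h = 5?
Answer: 41692 + 143*√89 ≈ 43041.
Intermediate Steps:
I(s) = 0
n(d, B) = 5 + d (n(d, B) = (d + 5) + 0 = (5 + d) + 0 = 5 + d)
p = √89 (p = √(89 + 0) = √89 ≈ 9.4340)
o(A, N) = A*√89 (o(A, N) = √89*A = A*√89)
o(143, n(-5, 6)) + 41692 = 143*√89 + 41692 = 41692 + 143*√89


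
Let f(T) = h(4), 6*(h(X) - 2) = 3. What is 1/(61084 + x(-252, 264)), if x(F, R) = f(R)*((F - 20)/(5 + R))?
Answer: 269/16430916 ≈ 1.6372e-5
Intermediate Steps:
h(X) = 5/2 (h(X) = 2 + (1/6)*3 = 2 + 1/2 = 5/2)
f(T) = 5/2
x(F, R) = 5*(-20 + F)/(2*(5 + R)) (x(F, R) = 5*((F - 20)/(5 + R))/2 = 5*((-20 + F)/(5 + R))/2 = 5*(-20 + F)/(2*(5 + R)))
1/(61084 + x(-252, 264)) = 1/(61084 + 5*(-20 - 252)/(2*(5 + 264))) = 1/(61084 + (5/2)*(-272)/269) = 1/(61084 + (5/2)*(1/269)*(-272)) = 1/(61084 - 680/269) = 1/(16430916/269) = 269/16430916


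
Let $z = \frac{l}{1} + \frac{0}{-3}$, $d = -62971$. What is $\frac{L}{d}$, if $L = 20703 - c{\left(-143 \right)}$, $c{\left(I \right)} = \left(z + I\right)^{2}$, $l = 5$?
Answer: $- \frac{1659}{62971} \approx -0.026345$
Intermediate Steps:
$z = 5$ ($z = \frac{5}{1} + \frac{0}{-3} = 5 \cdot 1 + 0 \left(- \frac{1}{3}\right) = 5 + 0 = 5$)
$c{\left(I \right)} = \left(5 + I\right)^{2}$
$L = 1659$ ($L = 20703 - \left(5 - 143\right)^{2} = 20703 - \left(-138\right)^{2} = 20703 - 19044 = 1659$)
$\frac{L}{d} = \frac{1659}{-62971} = 1659 \left(- \frac{1}{62971}\right) = - \frac{1659}{62971}$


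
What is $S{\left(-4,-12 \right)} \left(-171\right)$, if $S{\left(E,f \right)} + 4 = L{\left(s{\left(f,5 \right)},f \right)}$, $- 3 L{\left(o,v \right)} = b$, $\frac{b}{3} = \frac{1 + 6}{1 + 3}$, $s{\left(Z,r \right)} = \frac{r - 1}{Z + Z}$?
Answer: $\frac{3933}{4} \approx 983.25$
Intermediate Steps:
$s{\left(Z,r \right)} = \frac{-1 + r}{2 Z}$
$b = \frac{21}{4}$ ($b = 3 \frac{1 + 6}{1 + 3} = 3 \cdot \frac{7}{4} = \frac{21}{4} \approx 5.25$)
$L{\left(o,v \right)} = - \frac{7}{4}$ ($L{\left(o,v \right)} = \left(- \frac{1}{3}\right) \frac{21}{4} = - \frac{7}{4}$)
$S{\left(E,f \right)} = - \frac{23}{4}$ ($S{\left(E,f \right)} = -4 - \frac{7}{4} = - \frac{23}{4}$)
$S{\left(-4,-12 \right)} \left(-171\right) = \left(- \frac{23}{4}\right) \left(-171\right) = \frac{3933}{4}$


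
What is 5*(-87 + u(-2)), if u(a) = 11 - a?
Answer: -370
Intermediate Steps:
5*(-87 + u(-2)) = 5*(-87 + (11 - 1*(-2))) = 5*(-87 + (11 + 2)) = 5*(-87 + 13) = 5*(-74) = -370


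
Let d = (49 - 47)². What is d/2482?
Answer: 2/1241 ≈ 0.0016116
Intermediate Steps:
d = 4 (d = 2² = 4)
d/2482 = 4/2482 = 4*(1/2482) = 2/1241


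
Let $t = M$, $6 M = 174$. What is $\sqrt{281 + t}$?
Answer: $\sqrt{310} \approx 17.607$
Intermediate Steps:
$M = 29$ ($M = \frac{1}{6} \cdot 174 = 29$)
$t = 29$
$\sqrt{281 + t} = \sqrt{281 + 29} = \sqrt{310}$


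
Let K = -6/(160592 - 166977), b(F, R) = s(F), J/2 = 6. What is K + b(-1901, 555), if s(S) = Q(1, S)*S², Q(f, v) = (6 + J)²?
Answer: 7476014680746/6385 ≈ 1.1709e+9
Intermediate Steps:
J = 12 (J = 2*6 = 12)
Q(f, v) = 324 (Q(f, v) = (6 + 12)² = 18² = 324)
s(S) = 324*S²
b(F, R) = 324*F²
K = 6/6385 (K = -6/(-6385) = -6*(-1/6385) = 6/6385 ≈ 0.00093970)
K + b(-1901, 555) = 6/6385 + 324*(-1901)² = 6/6385 + 324*3613801 = 6/6385 + 1170871524 = 7476014680746/6385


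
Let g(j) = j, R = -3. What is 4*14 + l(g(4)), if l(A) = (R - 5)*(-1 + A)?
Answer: 32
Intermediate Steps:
l(A) = 8 - 8*A (l(A) = (-3 - 5)*(-1 + A) = -8*(-1 + A) = 8 - 8*A)
4*14 + l(g(4)) = 4*14 + (8 - 8*4) = 56 + (8 - 32) = 56 - 24 = 32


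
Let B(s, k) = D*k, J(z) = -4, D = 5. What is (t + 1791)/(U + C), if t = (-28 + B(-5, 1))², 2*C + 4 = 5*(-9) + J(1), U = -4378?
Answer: -4640/8809 ≈ -0.52673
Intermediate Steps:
C = -53/2 (C = -2 + (5*(-9) - 4)/2 = -2 + (-45 - 4)/2 = -2 + (½)*(-49) = -2 - 49/2 = -53/2 ≈ -26.500)
B(s, k) = 5*k
t = 529 (t = (-28 + 5*1)² = (-28 + 5)² = (-23)² = 529)
(t + 1791)/(U + C) = (529 + 1791)/(-4378 - 53/2) = 2320/(-8809/2) = 2320*(-2/8809) = -4640/8809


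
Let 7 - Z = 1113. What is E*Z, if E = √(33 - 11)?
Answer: -1106*√22 ≈ -5187.6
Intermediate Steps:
Z = -1106 (Z = 7 - 1*1113 = 7 - 1113 = -1106)
E = √22 ≈ 4.6904
E*Z = √22*(-1106) = -1106*√22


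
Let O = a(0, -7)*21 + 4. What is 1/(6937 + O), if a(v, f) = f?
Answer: 1/6794 ≈ 0.00014719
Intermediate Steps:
O = -143 (O = -7*21 + 4 = -147 + 4 = -143)
1/(6937 + O) = 1/(6937 - 143) = 1/6794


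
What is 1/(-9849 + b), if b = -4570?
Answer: -1/14419 ≈ -6.9353e-5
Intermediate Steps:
1/(-9849 + b) = 1/(-9849 - 4570) = 1/(-14419) = -1/14419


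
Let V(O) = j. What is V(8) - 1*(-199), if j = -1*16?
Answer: 183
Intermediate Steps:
j = -16
V(O) = -16
V(8) - 1*(-199) = -16 - 1*(-199) = -16 + 199 = 183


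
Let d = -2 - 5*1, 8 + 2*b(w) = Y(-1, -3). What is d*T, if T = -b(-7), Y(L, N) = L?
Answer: -63/2 ≈ -31.500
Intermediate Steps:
b(w) = -9/2 (b(w) = -4 + (½)*(-1) = -4 - ½ = -9/2)
d = -7 (d = -2 - 5 = -7)
T = 9/2 (T = -1*(-9/2) = 9/2 ≈ 4.5000)
d*T = -7*9/2 = -63/2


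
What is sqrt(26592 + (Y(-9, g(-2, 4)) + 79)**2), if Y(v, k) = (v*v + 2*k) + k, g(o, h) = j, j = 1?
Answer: sqrt(53161) ≈ 230.57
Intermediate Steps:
g(o, h) = 1
Y(v, k) = v**2 + 3*k (Y(v, k) = (v**2 + 2*k) + k = v**2 + 3*k)
sqrt(26592 + (Y(-9, g(-2, 4)) + 79)**2) = sqrt(26592 + (((-9)**2 + 3*1) + 79)**2) = sqrt(26592 + ((81 + 3) + 79)**2) = sqrt(26592 + (84 + 79)**2) = sqrt(26592 + 163**2) = sqrt(26592 + 26569) = sqrt(53161)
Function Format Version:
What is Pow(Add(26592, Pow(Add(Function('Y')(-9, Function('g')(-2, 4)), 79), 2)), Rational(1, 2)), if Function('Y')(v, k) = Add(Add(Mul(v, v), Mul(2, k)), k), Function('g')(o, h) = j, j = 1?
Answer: Pow(53161, Rational(1, 2)) ≈ 230.57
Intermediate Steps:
Function('g')(o, h) = 1
Function('Y')(v, k) = Add(Pow(v, 2), Mul(3, k)) (Function('Y')(v, k) = Add(Add(Pow(v, 2), Mul(2, k)), k) = Add(Pow(v, 2), Mul(3, k)))
Pow(Add(26592, Pow(Add(Function('Y')(-9, Function('g')(-2, 4)), 79), 2)), Rational(1, 2)) = Pow(Add(26592, Pow(Add(Add(Pow(-9, 2), Mul(3, 1)), 79), 2)), Rational(1, 2)) = Pow(Add(26592, Pow(Add(Add(81, 3), 79), 2)), Rational(1, 2)) = Pow(Add(26592, Pow(Add(84, 79), 2)), Rational(1, 2)) = Pow(Add(26592, Pow(163, 2)), Rational(1, 2)) = Pow(Add(26592, 26569), Rational(1, 2)) = Pow(53161, Rational(1, 2))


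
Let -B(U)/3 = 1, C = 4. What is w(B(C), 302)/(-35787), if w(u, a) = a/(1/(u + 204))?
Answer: -134/79 ≈ -1.6962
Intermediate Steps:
B(U) = -3 (B(U) = -3*1 = -3)
w(u, a) = a*(204 + u) (w(u, a) = a/(1/(204 + u)) = a*(204 + u))
w(B(C), 302)/(-35787) = (302*(204 - 3))/(-35787) = (302*201)*(-1/35787) = 60702*(-1/35787) = -134/79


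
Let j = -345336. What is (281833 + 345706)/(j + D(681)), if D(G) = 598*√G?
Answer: -18059317342/9917785381 - 187634161*√681/59506712286 ≈ -1.9032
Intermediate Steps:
(281833 + 345706)/(j + D(681)) = (281833 + 345706)/(-345336 + 598*√681) = 627539/(-345336 + 598*√681)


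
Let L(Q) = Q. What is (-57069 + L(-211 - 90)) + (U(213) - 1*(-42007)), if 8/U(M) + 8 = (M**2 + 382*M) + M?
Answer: -487544803/31735 ≈ -15363.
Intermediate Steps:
U(M) = 8/(-8 + M**2 + 383*M) (U(M) = 8/(-8 + ((M**2 + 382*M) + M)) = 8/(-8 + (M**2 + 383*M)) = 8/(-8 + M**2 + 383*M))
(-57069 + L(-211 - 90)) + (U(213) - 1*(-42007)) = (-57069 + (-211 - 90)) + (8/(-8 + 213**2 + 383*213) - 1*(-42007)) = (-57069 - 301) + (8/(-8 + 45369 + 81579) + 42007) = -57370 + (8/126940 + 42007) = -57370 + (8*(1/126940) + 42007) = -57370 + (2/31735 + 42007) = -57370 + 1333092147/31735 = -487544803/31735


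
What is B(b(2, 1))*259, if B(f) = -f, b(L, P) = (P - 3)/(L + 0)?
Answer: 259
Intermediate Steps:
b(L, P) = (-3 + P)/L
B(b(2, 1))*259 = -(-3 + 1)/2*259 = -(-2)/2*259 = -1*(-1)*259 = 1*259 = 259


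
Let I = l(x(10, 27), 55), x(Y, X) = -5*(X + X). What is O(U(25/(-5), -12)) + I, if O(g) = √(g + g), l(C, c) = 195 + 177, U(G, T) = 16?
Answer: 372 + 4*√2 ≈ 377.66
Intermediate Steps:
x(Y, X) = -10*X
l(C, c) = 372
I = 372
O(g) = √2*√g (O(g) = √(2*g) = √2*√g)
O(U(25/(-5), -12)) + I = √2*√16 + 372 = √2*4 + 372 = 4*√2 + 372 = 372 + 4*√2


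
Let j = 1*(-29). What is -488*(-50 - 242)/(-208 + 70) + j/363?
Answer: -8621675/8349 ≈ -1032.7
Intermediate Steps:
j = -29
-488*(-50 - 242)/(-208 + 70) + j/363 = -488*(-50 - 242)/(-208 + 70) - 29/363 = -488/((-138/(-292))) - 29*1/363 = -488/((-138*(-1/292))) - 29/363 = -488/69/146 - 29/363 = -488*146/69 - 29/363 = -71248/69 - 29/363 = -8621675/8349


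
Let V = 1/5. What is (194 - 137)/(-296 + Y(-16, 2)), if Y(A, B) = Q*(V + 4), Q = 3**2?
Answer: -285/1291 ≈ -0.22076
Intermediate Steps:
V = 1/5 ≈ 0.20000
Q = 9
Y(A, B) = 189/5 (Y(A, B) = 9*(1/5 + 4) = 9*(21/5) = 189/5)
(194 - 137)/(-296 + Y(-16, 2)) = (194 - 137)/(-296 + 189/5) = 57/(-1291/5) = 57*(-5/1291) = -285/1291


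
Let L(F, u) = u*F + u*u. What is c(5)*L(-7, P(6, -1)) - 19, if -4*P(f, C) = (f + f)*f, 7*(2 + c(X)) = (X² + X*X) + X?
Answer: 18317/7 ≈ 2616.7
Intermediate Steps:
c(X) = -2 + X/7 + 2*X²/7 (c(X) = -2 + ((X² + X*X) + X)/7 = -2 + ((X² + X²) + X)/7 = -2 + (2*X² + X)/7 = -2 + (X + 2*X²)/7 = -2 + (X/7 + 2*X²/7) = -2 + X/7 + 2*X²/7)
P(f, C) = -f²/2 (P(f, C) = -(f + f)*f/4 = -2*f*f/4 = -f²/2)
L(F, u) = u² + F*u (L(F, u) = F*u + u² = u² + F*u)
c(5)*L(-7, P(6, -1)) - 19 = (-2 + (⅐)*5 + (2/7)*5²)*((-½*6²)*(-7 - ½*6²)) - 19 = (-2 + 5/7 + (2/7)*25)*((-½*36)*(-7 - ½*36)) - 19 = (-2 + 5/7 + 50/7)*(-18*(-7 - 18)) - 19 = 41*(-18*(-25))/7 - 19 = (41/7)*450 - 19 = 18450/7 - 19 = 18317/7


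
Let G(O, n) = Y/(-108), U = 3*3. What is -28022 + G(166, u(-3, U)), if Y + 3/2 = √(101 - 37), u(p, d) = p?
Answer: -6052765/216 ≈ -28022.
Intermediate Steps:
U = 9
Y = 13/2 (Y = -3/2 + √(101 - 37) = -3/2 + √64 = -3/2 + 8 = 13/2 ≈ 6.5000)
G(O, n) = -13/216 (G(O, n) = (13/2)/(-108) = (13/2)*(-1/108) = -13/216)
-28022 + G(166, u(-3, U)) = -28022 - 13/216 = -6052765/216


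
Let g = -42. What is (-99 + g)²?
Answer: 19881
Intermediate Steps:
(-99 + g)² = (-99 - 42)² = (-141)² = 19881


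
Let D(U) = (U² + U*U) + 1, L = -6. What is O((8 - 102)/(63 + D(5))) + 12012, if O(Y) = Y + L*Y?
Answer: 684919/57 ≈ 12016.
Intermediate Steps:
D(U) = 1 + 2*U² (D(U) = (U² + U²) + 1 = 2*U² + 1 = 1 + 2*U²)
O(Y) = -5*Y (O(Y) = Y - 6*Y = -5*Y)
O((8 - 102)/(63 + D(5))) + 12012 = -5*(8 - 102)/(63 + (1 + 2*5²)) + 12012 = -(-470)/(63 + (1 + 2*25)) + 12012 = -(-470)/(63 + (1 + 50)) + 12012 = -(-470)/(63 + 51) + 12012 = -(-470)/114 + 12012 = -5*(-47/57) + 12012 = 235/57 + 12012 = 684919/57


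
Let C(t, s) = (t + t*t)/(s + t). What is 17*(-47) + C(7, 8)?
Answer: -11929/15 ≈ -795.27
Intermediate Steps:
C(t, s) = (t + t²)/(s + t)
17*(-47) + C(7, 8) = 17*(-47) + 7*(1 + 7)/(8 + 7) = -799 + 7*8/15 = -799 + 7*(1/15)*8 = -799 + 56/15 = -11929/15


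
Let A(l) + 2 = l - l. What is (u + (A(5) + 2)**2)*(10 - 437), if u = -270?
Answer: 115290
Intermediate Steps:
A(l) = -2 (A(l) = -2 + (l - l) = -2 + 0 = -2)
(u + (A(5) + 2)**2)*(10 - 437) = (-270 + (-2 + 2)**2)*(10 - 437) = (-270 + 0**2)*(-427) = (-270 + 0)*(-427) = -270*(-427) = 115290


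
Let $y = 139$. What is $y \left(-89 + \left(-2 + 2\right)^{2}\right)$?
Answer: $-12371$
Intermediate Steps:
$y \left(-89 + \left(-2 + 2\right)^{2}\right) = 139 \left(-89 + \left(-2 + 2\right)^{2}\right) = 139 \left(-89 + 0^{2}\right) = 139 \left(-89 + 0\right) = 139 \left(-89\right) = -12371$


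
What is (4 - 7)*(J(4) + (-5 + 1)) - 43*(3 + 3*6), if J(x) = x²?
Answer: -939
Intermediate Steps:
(4 - 7)*(J(4) + (-5 + 1)) - 43*(3 + 3*6) = (4 - 7)*(4² + (-5 + 1)) - 43*(3 + 3*6) = -3*(16 - 4) - 43*(3 + 18) = -3*12 - 43*21 = -36 - 903 = -939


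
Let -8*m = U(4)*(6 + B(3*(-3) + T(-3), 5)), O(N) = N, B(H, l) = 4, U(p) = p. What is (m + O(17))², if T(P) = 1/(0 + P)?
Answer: 144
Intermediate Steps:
T(P) = 1/P
m = -5 (m = -(6 + 4)/2 = -10/2 = -⅛*40 = -5)
(m + O(17))² = (-5 + 17)² = 12² = 144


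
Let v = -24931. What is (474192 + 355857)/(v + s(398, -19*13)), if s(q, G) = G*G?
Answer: 276683/12026 ≈ 23.007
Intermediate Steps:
s(q, G) = G²
(474192 + 355857)/(v + s(398, -19*13)) = (474192 + 355857)/(-24931 + (-19*13)²) = 830049/(-24931 + (-247)²) = 830049/(-24931 + 61009) = 830049/36078 = 830049*(1/36078) = 276683/12026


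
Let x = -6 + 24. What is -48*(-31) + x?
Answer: 1506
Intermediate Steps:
x = 18
-48*(-31) + x = -48*(-31) + 18 = 1488 + 18 = 1506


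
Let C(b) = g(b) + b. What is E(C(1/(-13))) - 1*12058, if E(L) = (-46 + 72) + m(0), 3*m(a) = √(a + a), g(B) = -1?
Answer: -12032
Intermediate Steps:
C(b) = -1 + b
m(a) = √2*√a/3 (m(a) = √(a + a)/3 = √(2*a)/3 = (√2*√a)/3 = √2*√a/3)
E(L) = 26 (E(L) = (-46 + 72) + √2*√0/3 = 26 + (⅓)*√2*0 = 26 + 0 = 26)
E(C(1/(-13))) - 1*12058 = 26 - 1*12058 = 26 - 12058 = -12032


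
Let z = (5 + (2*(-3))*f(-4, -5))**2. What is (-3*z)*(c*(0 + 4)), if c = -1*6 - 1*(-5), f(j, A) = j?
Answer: 10092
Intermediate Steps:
z = 841 (z = (5 + (2*(-3))*(-4))**2 = (5 - 6*(-4))**2 = (5 + 24)**2 = 29**2 = 841)
c = -1 (c = -6 + 5 = -1)
(-3*z)*(c*(0 + 4)) = (-3*841)*(-(0 + 4)) = -(-2523)*4 = -2523*(-4) = 10092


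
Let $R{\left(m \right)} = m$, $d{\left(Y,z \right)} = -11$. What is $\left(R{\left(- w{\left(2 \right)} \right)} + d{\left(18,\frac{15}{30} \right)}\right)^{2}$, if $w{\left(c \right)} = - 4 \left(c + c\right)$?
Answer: $25$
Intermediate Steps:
$w{\left(c \right)} = - 8 c$ ($w{\left(c \right)} = - 4 \cdot 2 c = - 8 c$)
$\left(R{\left(- w{\left(2 \right)} \right)} + d{\left(18,\frac{15}{30} \right)}\right)^{2} = \left(- \left(-8\right) 2 - 11\right)^{2} = \left(\left(-1\right) \left(-16\right) - 11\right)^{2} = \left(16 - 11\right)^{2} = 5^{2} = 25$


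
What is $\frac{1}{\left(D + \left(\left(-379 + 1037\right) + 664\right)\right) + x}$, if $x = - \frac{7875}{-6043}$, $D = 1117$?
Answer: $\frac{6043}{14746752} \approx 0.00040979$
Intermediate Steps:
$x = \frac{7875}{6043}$ ($x = \left(-7875\right) \left(- \frac{1}{6043}\right) = \frac{7875}{6043} \approx 1.3032$)
$\frac{1}{\left(D + \left(\left(-379 + 1037\right) + 664\right)\right) + x} = \frac{1}{\left(1117 + \left(\left(-379 + 1037\right) + 664\right)\right) + \frac{7875}{6043}} = \frac{1}{\left(1117 + \left(658 + 664\right)\right) + \frac{7875}{6043}} = \frac{1}{\left(1117 + 1322\right) + \frac{7875}{6043}} = \frac{1}{2439 + \frac{7875}{6043}} = \frac{1}{\frac{14746752}{6043}} = \frac{6043}{14746752}$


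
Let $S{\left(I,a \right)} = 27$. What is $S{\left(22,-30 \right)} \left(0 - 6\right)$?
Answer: $-162$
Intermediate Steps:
$S{\left(22,-30 \right)} \left(0 - 6\right) = 27 \left(0 - 6\right) = 27 \left(-6\right) = -162$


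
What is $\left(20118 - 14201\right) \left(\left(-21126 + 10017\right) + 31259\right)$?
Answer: $119227550$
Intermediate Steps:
$\left(20118 - 14201\right) \left(\left(-21126 + 10017\right) + 31259\right) = 5917 \left(-11109 + 31259\right) = 5917 \cdot 20150 = 119227550$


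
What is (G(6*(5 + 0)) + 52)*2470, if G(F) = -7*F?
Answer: -390260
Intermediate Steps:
(G(6*(5 + 0)) + 52)*2470 = (-42*(5 + 0) + 52)*2470 = (-42*5 + 52)*2470 = (-7*30 + 52)*2470 = (-210 + 52)*2470 = -158*2470 = -390260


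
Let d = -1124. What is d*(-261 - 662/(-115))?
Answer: 32992772/115 ≈ 2.8689e+5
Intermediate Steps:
d*(-261 - 662/(-115)) = -1124*(-261 - 662/(-115)) = -1124*(-261 - 662*(-1/115)) = -1124*(-261 + 662/115) = -1124*(-29353/115) = 32992772/115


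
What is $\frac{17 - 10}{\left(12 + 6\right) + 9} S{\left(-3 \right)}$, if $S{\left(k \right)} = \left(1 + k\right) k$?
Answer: $\frac{14}{9} \approx 1.5556$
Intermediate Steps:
$S{\left(k \right)} = k \left(1 + k\right)$
$\frac{17 - 10}{\left(12 + 6\right) + 9} S{\left(-3 \right)} = \frac{17 - 10}{\left(12 + 6\right) + 9} \left(- 3 \left(1 - 3\right)\right) = \frac{7}{18 + 9} \left(\left(-3\right) \left(-2\right)\right) = \frac{7}{27} \cdot 6 = \frac{14}{9}$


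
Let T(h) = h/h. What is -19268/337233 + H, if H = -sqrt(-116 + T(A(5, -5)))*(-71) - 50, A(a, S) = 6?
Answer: -16880918/337233 + 71*I*sqrt(115) ≈ -50.057 + 761.39*I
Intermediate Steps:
T(h) = 1
H = -50 + 71*I*sqrt(115) (H = -sqrt(-116 + 1)*(-71) - 50 = -sqrt(-115)*(-71) - 50 = -I*sqrt(115)*(-71) - 50 = 71*I*sqrt(115) - 50 = -50 + 71*I*sqrt(115) ≈ -50.0 + 761.39*I)
-19268/337233 + H = -19268/337233 + (-50 + 71*I*sqrt(115)) = -16880918/337233 + 71*I*sqrt(115)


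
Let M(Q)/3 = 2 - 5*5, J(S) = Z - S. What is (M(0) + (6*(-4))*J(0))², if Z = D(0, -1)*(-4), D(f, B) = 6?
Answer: 257049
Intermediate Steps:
Z = -24 (Z = 6*(-4) = -24)
J(S) = -24 - S
M(Q) = -69 (M(Q) = 3*(2 - 5*5) = 3*(2 - 25) = 3*(-23) = -69)
(M(0) + (6*(-4))*J(0))² = (-69 + (6*(-4))*(-24 - 1*0))² = (-69 - 24*(-24 + 0))² = (-69 - 24*(-24))² = (-69 + 576)² = 507² = 257049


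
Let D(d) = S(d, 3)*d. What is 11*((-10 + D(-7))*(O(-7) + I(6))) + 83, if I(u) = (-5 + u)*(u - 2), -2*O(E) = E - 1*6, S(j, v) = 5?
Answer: -10229/2 ≈ -5114.5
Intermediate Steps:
O(E) = 3 - E/2 (O(E) = -(E - 1*6)/2 = -(E - 6)/2 = -(-6 + E)/2 = 3 - E/2)
D(d) = 5*d
I(u) = (-5 + u)*(-2 + u)
11*((-10 + D(-7))*(O(-7) + I(6))) + 83 = 11*((-10 + 5*(-7))*((3 - ½*(-7)) + (10 + 6² - 7*6))) + 83 = 11*((-10 - 35)*((3 + 7/2) + (10 + 36 - 42))) + 83 = 11*(-45*(13/2 + 4)) + 83 = 11*(-45*21/2) + 83 = 11*(-945/2) + 83 = -10395/2 + 83 = -10229/2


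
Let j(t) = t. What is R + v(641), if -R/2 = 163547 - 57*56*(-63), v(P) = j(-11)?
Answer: -729297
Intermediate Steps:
v(P) = -11
R = -729286 (R = -2*(163547 - 57*56*(-63)) = -2*(163547 - 3192*(-63)) = -2*(163547 + 201096) = -2*364643 = -729286)
R + v(641) = -729286 - 11 = -729297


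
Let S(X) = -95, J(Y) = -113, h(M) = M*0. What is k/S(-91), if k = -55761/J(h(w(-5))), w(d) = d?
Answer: -55761/10735 ≈ -5.1943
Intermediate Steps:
h(M) = 0
k = 55761/113 (k = -55761/(-113) = -55761*(-1/113) = 55761/113 ≈ 493.46)
k/S(-91) = (55761/113)/(-95) = (55761/113)*(-1/95) = -55761/10735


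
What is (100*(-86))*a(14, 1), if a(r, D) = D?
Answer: -8600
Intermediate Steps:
(100*(-86))*a(14, 1) = (100*(-86))*1 = -8600*1 = -8600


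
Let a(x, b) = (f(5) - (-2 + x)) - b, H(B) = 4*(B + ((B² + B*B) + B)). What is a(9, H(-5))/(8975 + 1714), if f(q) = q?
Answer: -54/3563 ≈ -0.015156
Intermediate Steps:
H(B) = 8*B + 8*B² (H(B) = 4*(B + ((B² + B²) + B)) = 4*(B + (2*B² + B)) = 4*(B + (B + 2*B²)) = 4*(2*B + 2*B²) = 8*B + 8*B²)
a(x, b) = 7 - b - x (a(x, b) = (5 - (-2 + x)) - b = (5 + (2 - x)) - b = (7 - x) - b = 7 - b - x)
a(9, H(-5))/(8975 + 1714) = (7 - 8*(-5)*(1 - 5) - 1*9)/(8975 + 1714) = (7 - 8*(-5)*(-4) - 9)/10689 = (7 - 1*160 - 9)*(1/10689) = (7 - 160 - 9)*(1/10689) = -162*1/10689 = -54/3563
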